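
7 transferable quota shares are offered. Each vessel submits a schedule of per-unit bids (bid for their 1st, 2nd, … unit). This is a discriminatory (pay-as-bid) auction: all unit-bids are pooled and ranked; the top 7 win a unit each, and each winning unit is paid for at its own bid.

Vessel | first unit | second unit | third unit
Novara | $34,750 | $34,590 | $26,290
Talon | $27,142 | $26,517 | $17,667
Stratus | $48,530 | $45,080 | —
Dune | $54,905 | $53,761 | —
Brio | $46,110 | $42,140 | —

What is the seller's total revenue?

Total revenue: $325,276

Pooled unit-bids ranked (top 7): 54,905 (Dune-1), 53,761 (Dune-2), 48,530 (Stratus-1), 46,110 (Brio-1), 45,080 (Stratus-2), 42,140 (Brio-2), 34,750 (Novara-1)
Next rejected bid: $34,590 (not a price — pay-as-bid).
Each winning unit pays its own bid.
Revenue = 54,905 + 53,761 + 48,530 + 46,110 + 45,080 + 42,140 + 34,750 = $325,276.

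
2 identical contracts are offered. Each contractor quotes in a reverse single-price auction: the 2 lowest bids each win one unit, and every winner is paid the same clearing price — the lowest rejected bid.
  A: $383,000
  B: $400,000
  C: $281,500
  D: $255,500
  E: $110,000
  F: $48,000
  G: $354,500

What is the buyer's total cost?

Sorting: 48,000 (F), 110,000 (E), 255,500 (D), 281,500 (C), …
Winners (2 units): F, E.
Clearing price = lowest rejected bid = $255,500.
Total cost = 2 × $255,500 = $511,000.

Total cost: $511,000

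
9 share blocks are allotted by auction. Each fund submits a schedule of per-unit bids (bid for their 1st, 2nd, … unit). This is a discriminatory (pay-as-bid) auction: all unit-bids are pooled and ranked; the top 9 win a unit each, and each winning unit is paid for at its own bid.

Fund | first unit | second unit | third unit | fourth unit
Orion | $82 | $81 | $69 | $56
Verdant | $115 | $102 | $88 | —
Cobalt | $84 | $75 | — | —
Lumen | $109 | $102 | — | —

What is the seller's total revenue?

Total revenue: $838

Pooled unit-bids ranked (top 9): 115 (Verdant-1), 109 (Lumen-1), 102 (Verdant-2), 102 (Lumen-2), 88 (Verdant-3), 84 (Cobalt-1), 82 (Orion-1), 81 (Orion-2), 75 (Cobalt-2)
Next rejected bid: $69 (not a price — pay-as-bid).
Each winning unit pays its own bid.
Revenue = 115 + 109 + 102 + 102 + 88 + 84 + 82 + 81 + 75 = $838.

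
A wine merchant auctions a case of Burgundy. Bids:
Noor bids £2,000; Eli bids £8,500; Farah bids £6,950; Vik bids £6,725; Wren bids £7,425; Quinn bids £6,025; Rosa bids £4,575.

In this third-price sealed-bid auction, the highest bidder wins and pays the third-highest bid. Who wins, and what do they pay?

Sorting bids: 8,500 (Eli) > 7,425 (Wren) > 6,950 (Farah) > 6,725 (Vik) > 6,025 (Quinn) > 4,575 (Rosa) > …
Eli is highest; pays the third-highest bid, £6,950.

Eli pays £6,950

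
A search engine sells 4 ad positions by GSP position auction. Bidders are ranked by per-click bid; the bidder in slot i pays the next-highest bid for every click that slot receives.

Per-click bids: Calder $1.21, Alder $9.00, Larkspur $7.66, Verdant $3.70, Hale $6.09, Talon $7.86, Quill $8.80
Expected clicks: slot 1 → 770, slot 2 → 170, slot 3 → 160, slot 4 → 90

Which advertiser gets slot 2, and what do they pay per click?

Quill; $7.86 per click

Ranked by bid: $9.00 (Alder) > $8.80 (Quill) > $7.86 (Talon) > $7.66 (Larkspur) > $6.09 (Hale) > …
Slot 2 goes to the second-ranked bidder, Quill, who pays the next bid down: $7.86/click.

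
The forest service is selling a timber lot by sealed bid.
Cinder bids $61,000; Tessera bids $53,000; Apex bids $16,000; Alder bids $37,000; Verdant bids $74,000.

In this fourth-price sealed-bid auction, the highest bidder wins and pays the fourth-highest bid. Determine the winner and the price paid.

Verdant pays $37,000

Rule: the highest bidder wins and pays the fourth-highest bid.
Bids in order: 74,000 (Verdant) > 61,000 (Cinder) > 53,000 (Tessera) > 37,000 (Alder) > 16,000 (Apex)
Verdant is highest; pays the fourth-highest bid, $37,000.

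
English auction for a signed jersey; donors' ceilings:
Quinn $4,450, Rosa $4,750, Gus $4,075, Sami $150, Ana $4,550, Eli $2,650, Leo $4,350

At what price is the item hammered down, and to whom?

Ascending (English) auction: the price rises until one bidder remains; the winner pays the price at which the last rival dropped out.
Limits in order: 4,750 (Rosa) > 4,550 (Ana) > 4,450 (Quinn) > 4,350 (Leo) > 4,075 (Gus) > 2,650 (Eli) > …
Bidding ends when Ana exits at $4,550; Rosa takes it.

Rosa wins at $4,550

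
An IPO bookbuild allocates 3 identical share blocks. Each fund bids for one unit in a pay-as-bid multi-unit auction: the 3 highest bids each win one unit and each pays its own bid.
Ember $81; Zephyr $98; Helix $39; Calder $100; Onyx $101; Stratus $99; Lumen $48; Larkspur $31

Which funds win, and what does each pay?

Bids ranked high→low: 101 (Onyx), 100 (Calder), 99 (Stratus), 98 (Zephyr), 81 (Ember), …
The 3 highest are Onyx, Calder, Stratus.
Each winner pays its own bid: Onyx $101, Calder $100, Stratus $99.

Onyx $101, Calder $100, Stratus $99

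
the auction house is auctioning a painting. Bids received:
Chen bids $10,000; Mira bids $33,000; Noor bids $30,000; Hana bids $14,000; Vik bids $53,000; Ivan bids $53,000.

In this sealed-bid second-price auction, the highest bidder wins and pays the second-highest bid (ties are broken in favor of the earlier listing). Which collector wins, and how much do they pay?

Vik pays $53,000

Sealed-bid second-price auction: the highest bidder wins and pays the second-highest bid.
Sorting bids: 53,000 (Vik) > 53,000 (Ivan) > 33,000 (Mira) > 30,000 (Noor) > 14,000 (Hana) > 10,000 (Chen)
Tie at $53,000 → Vik wins by tie-break.
Vik is highest; pays the second-highest bid, $53,000.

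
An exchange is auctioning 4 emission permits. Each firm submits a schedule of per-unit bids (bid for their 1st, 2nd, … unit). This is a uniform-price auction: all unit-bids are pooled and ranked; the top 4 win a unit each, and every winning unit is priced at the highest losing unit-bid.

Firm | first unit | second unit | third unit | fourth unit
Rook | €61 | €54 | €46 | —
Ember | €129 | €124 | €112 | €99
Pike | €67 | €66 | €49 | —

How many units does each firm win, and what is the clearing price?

Ember 4; clearing price €67

Merging the schedules and taking the best 4: 129 (Ember-1), 124 (Ember-2), 112 (Ember-3), 99 (Ember-4)
The (k+1)-th unit-bid is €67.
Allocation: Ember 4.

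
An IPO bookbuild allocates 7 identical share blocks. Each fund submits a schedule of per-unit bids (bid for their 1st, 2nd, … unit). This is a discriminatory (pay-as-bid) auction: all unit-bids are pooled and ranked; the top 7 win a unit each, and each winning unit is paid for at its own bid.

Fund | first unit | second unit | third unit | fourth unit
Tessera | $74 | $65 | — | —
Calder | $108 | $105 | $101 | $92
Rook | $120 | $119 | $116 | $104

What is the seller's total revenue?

Total revenue: $773

All unit-bids, highest first — top 7: 120 (Rook-1), 119 (Rook-2), 116 (Rook-3), 108 (Calder-1), 105 (Calder-2), 104 (Rook-4), 101 (Calder-3)
Next rejected bid: $92 (not a price — pay-as-bid).
Each winning unit pays its own bid.
Revenue = 120 + 119 + 116 + 108 + 105 + 104 + 101 = $773.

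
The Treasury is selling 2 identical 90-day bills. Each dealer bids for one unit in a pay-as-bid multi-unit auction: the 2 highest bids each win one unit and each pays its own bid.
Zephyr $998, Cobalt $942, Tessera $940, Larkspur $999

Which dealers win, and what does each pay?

Bids ranked high→low: 999 (Larkspur), 998 (Zephyr), 942 (Cobalt), 940 (Tessera)
The 2 highest are Larkspur, Zephyr.
Each winner pays its own bid: Larkspur $999, Zephyr $998.

Larkspur $999, Zephyr $998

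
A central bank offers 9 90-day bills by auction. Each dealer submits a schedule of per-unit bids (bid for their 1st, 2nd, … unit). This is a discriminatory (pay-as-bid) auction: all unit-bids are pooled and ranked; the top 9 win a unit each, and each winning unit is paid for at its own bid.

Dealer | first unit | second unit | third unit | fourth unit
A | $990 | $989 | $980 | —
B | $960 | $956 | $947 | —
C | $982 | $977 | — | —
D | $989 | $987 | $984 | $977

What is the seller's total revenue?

Total revenue: $8,855

Merging the schedules and taking the best 9: 990 (A-1), 989 (A-2), 989 (D-1), 987 (D-2), 984 (D-3), 982 (C-1), 980 (A-3), 977 (C-2), 977 (D-4)
Next rejected bid: $960 (not a price — pay-as-bid).
Each winning unit pays its own bid.
Revenue = 990 + 989 + 989 + 987 + 984 + 982 + 980 + 977 + 977 = $8,855.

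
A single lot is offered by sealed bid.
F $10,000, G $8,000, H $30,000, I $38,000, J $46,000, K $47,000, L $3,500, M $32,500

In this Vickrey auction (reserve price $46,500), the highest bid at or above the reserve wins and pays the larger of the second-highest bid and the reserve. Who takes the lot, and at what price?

K pays $46,500

Rule: the highest bid at or above the reserve wins and pays the larger of the second-highest bid and the reserve.
Bids in order: 47,000 (K) > 46,000 (J) > 38,000 (I) > 32,500 (M) > 30,000 (H) > 10,000 (F) > …
K has the top bid at or above the reserve ($47,000).
max(second-highest $46,000, reserve $46,500) = $46,500.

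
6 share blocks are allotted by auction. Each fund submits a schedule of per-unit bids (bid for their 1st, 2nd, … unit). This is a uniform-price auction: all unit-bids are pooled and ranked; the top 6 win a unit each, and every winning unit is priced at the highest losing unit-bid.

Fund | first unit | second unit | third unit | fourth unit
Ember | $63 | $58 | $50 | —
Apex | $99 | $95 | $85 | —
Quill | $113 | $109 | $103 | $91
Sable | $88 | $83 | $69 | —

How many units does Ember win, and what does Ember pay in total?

Ember: 0 units, pays $0

Merging the schedules and taking the best 6: 113 (Quill-1), 109 (Quill-2), 103 (Quill-3), 99 (Apex-1), 95 (Apex-2), 91 (Quill-4)
First bid not allocated: $88.
Ember wins 0 unit(s) at $88 each.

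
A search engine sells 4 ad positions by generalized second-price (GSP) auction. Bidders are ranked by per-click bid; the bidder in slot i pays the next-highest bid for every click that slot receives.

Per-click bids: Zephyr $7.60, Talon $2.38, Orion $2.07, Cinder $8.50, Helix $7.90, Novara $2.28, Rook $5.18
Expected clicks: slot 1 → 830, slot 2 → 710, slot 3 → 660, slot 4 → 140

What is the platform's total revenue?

Total revenue: $15705.00

Ranked by bid: $8.50 (Cinder) > $7.90 (Helix) > $7.60 (Zephyr) > $5.18 (Rook) > $2.38 (Talon) > …
Slot 1: Cinder pays $7.90 × 830 = $6557.00
Slot 2: Helix pays $7.60 × 710 = $5396.00
Slot 3: Zephyr pays $5.18 × 660 = $3418.80
Slot 4: Rook pays $2.38 × 140 = $333.20
Total = $15705.00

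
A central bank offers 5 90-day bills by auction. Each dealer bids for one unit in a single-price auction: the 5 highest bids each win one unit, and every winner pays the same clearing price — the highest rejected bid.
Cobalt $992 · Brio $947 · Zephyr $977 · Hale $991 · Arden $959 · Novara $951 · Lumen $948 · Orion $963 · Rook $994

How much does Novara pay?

Sorting: 994 (Rook), 992 (Cobalt), 991 (Hale), 977 (Zephyr), 963 (Orion), 959 (Arden), 951 (Novara), …
The 5 highest are Rook, Cobalt, Hale, Zephyr, Orion.
Highest unsuccessful bid: $959 → clearing price.
Novara does not win → pays $0.

Novara pays $0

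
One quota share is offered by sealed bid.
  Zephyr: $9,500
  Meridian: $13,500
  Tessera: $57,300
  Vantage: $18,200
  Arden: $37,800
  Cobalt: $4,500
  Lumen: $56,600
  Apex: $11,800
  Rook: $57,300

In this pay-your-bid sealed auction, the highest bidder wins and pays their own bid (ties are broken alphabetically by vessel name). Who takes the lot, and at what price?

Bids ranked: 57,300 (Rook) > 57,300 (Tessera) > 56,600 (Lumen) > 37,800 (Arden) > 18,200 (Vantage) > 13,500 (Meridian) > …
Tie at $57,300 → Rook wins by tie-break.
Rook has the highest bid and pays exactly that: $57,300.

Rook pays $57,300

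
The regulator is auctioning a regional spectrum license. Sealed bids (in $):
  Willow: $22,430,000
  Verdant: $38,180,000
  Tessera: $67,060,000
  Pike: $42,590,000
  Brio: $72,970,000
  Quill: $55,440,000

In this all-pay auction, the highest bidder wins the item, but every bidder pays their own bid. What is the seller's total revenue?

Total revenue: $298,670,000

Bids in order: 72,970,000 (Brio) > 67,060,000 (Tessera) > 55,440,000 (Quill) > 42,590,000 (Pike) > 38,180,000 (Verdant) > 22,430,000 (Willow)
Every bidder forfeits their bid regardless of winning.
Revenue = 22,430,000 + 38,180,000 + 67,060,000 + 42,590,000 + 72,970,000 + 55,440,000 = $298,670,000.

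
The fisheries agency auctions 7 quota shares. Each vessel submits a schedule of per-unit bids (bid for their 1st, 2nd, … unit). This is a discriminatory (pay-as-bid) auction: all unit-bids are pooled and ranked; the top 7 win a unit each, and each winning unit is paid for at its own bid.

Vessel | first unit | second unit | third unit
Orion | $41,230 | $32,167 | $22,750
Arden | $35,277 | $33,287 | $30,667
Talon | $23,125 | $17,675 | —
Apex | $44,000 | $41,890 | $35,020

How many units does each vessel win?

Apex 3, Arden 2, Orion 2

Pooled unit-bids ranked (top 7): 44,000 (Apex-1), 41,890 (Apex-2), 41,230 (Orion-1), 35,277 (Arden-1), 35,020 (Apex-3), 33,287 (Arden-2), 32,167 (Orion-2)
Next rejected bid: $30,667 (not a price — pay-as-bid).
Allocation: Apex 3, Arden 2, Orion 2.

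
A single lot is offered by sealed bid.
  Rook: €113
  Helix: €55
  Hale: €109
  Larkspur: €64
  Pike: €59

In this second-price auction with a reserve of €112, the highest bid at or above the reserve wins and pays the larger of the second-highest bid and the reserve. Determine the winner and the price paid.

Bids ranked: 113 (Rook) > 109 (Hale) > 64 (Larkspur) > 59 (Pike) > 55 (Helix)
Rook has the top bid at or above the reserve (€113).
max(second-highest €109, reserve €112) = €112.

Rook pays €112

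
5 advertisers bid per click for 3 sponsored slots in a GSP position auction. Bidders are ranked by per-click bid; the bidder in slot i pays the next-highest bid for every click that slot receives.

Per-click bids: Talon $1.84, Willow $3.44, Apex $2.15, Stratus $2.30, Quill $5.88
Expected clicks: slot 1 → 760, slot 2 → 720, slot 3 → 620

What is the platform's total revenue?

Total revenue: $5603.40

Ranked by bid: $5.88 (Quill) > $3.44 (Willow) > $2.30 (Stratus) > $2.15 (Apex) > …
Slot 1: Quill pays $3.44 × 760 = $2614.40
Slot 2: Willow pays $2.30 × 720 = $1656.00
Slot 3: Stratus pays $2.15 × 620 = $1333.00
Total = $5603.40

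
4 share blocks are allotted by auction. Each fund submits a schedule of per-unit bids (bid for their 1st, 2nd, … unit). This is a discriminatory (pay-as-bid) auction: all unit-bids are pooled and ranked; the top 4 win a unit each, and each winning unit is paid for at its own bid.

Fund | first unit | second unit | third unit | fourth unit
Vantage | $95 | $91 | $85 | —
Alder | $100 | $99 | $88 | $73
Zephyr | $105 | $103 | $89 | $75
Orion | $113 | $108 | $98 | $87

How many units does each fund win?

All unit-bids, highest first — top 4: 113 (Orion-1), 108 (Orion-2), 105 (Zephyr-1), 103 (Zephyr-2)
Next rejected bid: $100 (not a price — pay-as-bid).
Allocation: Orion 2, Zephyr 2.

Orion 2, Zephyr 2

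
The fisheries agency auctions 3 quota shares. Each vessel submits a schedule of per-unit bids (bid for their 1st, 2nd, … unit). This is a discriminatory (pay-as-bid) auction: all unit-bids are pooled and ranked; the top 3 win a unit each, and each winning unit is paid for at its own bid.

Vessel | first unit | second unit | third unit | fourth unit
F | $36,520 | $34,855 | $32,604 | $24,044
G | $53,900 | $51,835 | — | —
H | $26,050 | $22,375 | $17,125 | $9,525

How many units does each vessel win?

F 1, G 2

All unit-bids, highest first — top 3: 53,900 (G-1), 51,835 (G-2), 36,520 (F-1)
Next rejected bid: $34,855 (not a price — pay-as-bid).
Allocation: F 1, G 2.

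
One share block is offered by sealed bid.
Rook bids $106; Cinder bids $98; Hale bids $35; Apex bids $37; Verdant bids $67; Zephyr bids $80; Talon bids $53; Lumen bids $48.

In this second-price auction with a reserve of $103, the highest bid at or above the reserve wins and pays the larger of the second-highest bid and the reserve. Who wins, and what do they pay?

Rook pays $103

Sorting bids: 106 (Rook) > 98 (Cinder) > 80 (Zephyr) > 67 (Verdant) > 53 (Talon) > 48 (Lumen) > …
Highest eligible bid: Rook at $106.
max(second-highest $98, reserve $103) = $103.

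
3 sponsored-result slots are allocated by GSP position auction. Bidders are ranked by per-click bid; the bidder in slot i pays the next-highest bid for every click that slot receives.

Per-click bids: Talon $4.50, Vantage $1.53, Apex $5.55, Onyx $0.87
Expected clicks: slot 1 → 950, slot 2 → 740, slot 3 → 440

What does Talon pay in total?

Talon pays $1132.20

Ranked by bid: $5.55 (Apex) > $4.50 (Talon) > $1.53 (Vantage) > $0.87 (Onyx)
Talon holds slot 2 → pays next bid $1.53 × 740 clicks = $1132.20.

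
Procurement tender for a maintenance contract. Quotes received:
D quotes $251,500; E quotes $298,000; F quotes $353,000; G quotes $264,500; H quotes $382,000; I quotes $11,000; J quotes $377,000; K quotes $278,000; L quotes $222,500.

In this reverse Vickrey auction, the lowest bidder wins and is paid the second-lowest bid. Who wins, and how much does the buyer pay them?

I is paid $222,500

Reverse Vickrey auction: the lowest bidder wins and is paid the second-lowest bid.
Sorting bids: 11,000 (I) < 222,500 (L) < 251,500 (D) < 264,500 (G) < 278,000 (K) < 298,000 (E) < …
I is lowest; is paid the second-lowest bid, $222,500.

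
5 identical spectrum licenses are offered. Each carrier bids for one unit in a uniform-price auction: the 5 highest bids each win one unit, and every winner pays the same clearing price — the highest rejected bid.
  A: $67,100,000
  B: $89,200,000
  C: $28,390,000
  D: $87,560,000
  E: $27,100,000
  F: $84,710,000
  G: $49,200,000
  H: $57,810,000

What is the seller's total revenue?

Total revenue: $246,000,000

Sorting: 89,200,000 (B), 87,560,000 (D), 84,710,000 (F), 67,100,000 (A), 57,810,000 (H), 49,200,000 (G), 28,390,000 (C), …
Winners (5 units): B, D, F, A, H.
First losing bid is G's $49,200,000, which sets the uniform price.
Total revenue = 5 × $49,200,000 = $246,000,000.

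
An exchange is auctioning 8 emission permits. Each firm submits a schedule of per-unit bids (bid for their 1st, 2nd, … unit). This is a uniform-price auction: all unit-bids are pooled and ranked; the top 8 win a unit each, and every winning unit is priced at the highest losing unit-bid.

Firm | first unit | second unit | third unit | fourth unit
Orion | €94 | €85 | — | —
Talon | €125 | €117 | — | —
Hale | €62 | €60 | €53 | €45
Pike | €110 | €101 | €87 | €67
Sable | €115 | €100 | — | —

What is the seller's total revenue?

Total revenue: €680

Merging the schedules and taking the best 8: 125 (Talon-1), 117 (Talon-2), 115 (Sable-1), 110 (Pike-1), 101 (Pike-2), 100 (Sable-2), 94 (Orion-1), 87 (Pike-3)
Highest rejected unit-bid = €85.
Allocation: Orion 1, Pike 3, Sable 2, Talon 2. Every unit priced at €85.
Revenue = 8 × 85 = €680.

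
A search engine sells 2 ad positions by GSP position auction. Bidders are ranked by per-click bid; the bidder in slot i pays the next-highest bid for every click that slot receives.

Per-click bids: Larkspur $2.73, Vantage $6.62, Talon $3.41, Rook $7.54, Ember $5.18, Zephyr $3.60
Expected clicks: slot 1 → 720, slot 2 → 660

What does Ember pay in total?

Ranked by bid: $7.54 (Rook) > $6.62 (Vantage) > $5.18 (Ember) > …
Ember ranks below slot 2 → no slot, pays nothing.

Ember pays $0.00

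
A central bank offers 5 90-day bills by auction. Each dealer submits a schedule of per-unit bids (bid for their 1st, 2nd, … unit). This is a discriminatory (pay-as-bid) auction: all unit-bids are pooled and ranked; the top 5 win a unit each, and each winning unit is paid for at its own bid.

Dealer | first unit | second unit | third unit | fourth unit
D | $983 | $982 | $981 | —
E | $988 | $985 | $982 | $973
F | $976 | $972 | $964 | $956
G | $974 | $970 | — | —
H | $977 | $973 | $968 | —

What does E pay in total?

Pooled unit-bids ranked (top 5): 988 (E-1), 985 (E-2), 983 (D-1), 982 (D-2), 982 (E-3)
Next rejected bid: $981 (not a price — pay-as-bid).
E's winning unit-bids: 988 + 985 + 982 = $2,955.

E pays $2,955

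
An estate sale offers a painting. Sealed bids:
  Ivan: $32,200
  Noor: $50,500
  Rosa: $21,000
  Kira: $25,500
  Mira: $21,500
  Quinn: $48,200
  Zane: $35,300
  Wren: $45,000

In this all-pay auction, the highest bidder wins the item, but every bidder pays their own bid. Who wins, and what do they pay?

Sorting bids: 50,500 (Noor) > 48,200 (Quinn) > 45,000 (Wren) > 35,300 (Zane) > 32,200 (Ivan) > 25,500 (Kira) > …
Noor is highest and takes the item; every bidder forfeits their bid.

Noor pays $50,500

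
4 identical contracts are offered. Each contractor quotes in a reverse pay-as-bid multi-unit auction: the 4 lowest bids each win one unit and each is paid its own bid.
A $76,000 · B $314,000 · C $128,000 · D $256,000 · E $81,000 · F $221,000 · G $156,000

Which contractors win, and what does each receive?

A $76,000, E $81,000, C $128,000, G $156,000

Ordering the bids: 76,000 (A), 81,000 (E), 128,000 (C), 156,000 (G), 221,000 (F), 256,000 (D), …
Lowest 4: A, E, C, G.
Each winner is paid its own bid: A $76,000, E $81,000, C $128,000, G $156,000.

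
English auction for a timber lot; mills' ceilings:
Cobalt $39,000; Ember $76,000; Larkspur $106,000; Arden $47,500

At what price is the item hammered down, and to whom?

Limits in order: 106,000 (Larkspur) > 76,000 (Ember) > 47,500 (Arden) > 39,000 (Cobalt)
Bidding ends when Ember exits at $76,000; Larkspur takes it.

Larkspur wins at $76,000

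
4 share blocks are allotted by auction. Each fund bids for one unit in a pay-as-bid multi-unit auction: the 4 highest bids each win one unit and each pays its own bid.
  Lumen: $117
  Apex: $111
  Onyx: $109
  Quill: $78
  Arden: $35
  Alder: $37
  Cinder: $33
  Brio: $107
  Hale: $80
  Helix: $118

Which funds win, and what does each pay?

Ordering the bids: 118 (Helix), 117 (Lumen), 111 (Apex), 109 (Onyx), 107 (Brio), 80 (Hale), …
Top 4: Helix, Lumen, Apex, Onyx.
Each winner pays its own bid: Helix $118, Lumen $117, Apex $111, Onyx $109.

Helix $118, Lumen $117, Apex $111, Onyx $109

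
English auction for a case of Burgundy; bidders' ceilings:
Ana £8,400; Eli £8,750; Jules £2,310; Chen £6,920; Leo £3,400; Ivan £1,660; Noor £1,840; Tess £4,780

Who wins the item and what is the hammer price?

Limits ranked: 8,750 (Eli) > 8,400 (Ana) > 6,920 (Chen) > 4,780 (Tess) > 3,400 (Leo) > 2,310 (Jules) > …
Once the price passes £8,400, only Eli is left; the hammer falls at Ana's limit of £8,400.

Eli wins at £8,400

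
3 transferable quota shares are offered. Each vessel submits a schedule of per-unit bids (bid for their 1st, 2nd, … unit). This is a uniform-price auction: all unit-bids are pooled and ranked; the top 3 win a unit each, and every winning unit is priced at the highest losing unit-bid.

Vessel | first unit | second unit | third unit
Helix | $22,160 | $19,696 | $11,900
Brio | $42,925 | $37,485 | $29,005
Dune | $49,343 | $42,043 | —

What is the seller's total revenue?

All unit-bids, highest first — top 3: 49,343 (Dune-1), 42,925 (Brio-1), 42,043 (Dune-2)
Highest rejected unit-bid = $37,485.
Allocation: Brio 1, Dune 2. Every unit priced at $37,485.
Revenue = 3 × 37,485 = $112,455.

Total revenue: $112,455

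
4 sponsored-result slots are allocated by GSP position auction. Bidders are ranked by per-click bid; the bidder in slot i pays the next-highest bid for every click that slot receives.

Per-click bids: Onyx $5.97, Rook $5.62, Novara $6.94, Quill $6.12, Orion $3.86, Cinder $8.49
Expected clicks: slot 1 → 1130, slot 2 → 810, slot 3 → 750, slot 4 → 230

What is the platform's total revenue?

Total revenue: $18569.50

Ranked by bid: $8.49 (Cinder) > $6.94 (Novara) > $6.12 (Quill) > $5.97 (Onyx) > $5.62 (Rook) > …
Slot 1: Cinder pays $6.94 × 1130 = $7842.20
Slot 2: Novara pays $6.12 × 810 = $4957.20
Slot 3: Quill pays $5.97 × 750 = $4477.50
Slot 4: Onyx pays $5.62 × 230 = $1292.60
Total = $18569.50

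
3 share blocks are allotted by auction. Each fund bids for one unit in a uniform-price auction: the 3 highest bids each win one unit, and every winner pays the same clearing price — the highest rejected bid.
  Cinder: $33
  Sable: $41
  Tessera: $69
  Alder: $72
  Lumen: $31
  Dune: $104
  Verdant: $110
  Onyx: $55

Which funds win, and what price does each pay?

Verdant, Dune, Alder; each pays $69

Sorting: 110 (Verdant), 104 (Dune), 72 (Alder), 69 (Tessera), 55 (Onyx), …
Winners (3 units): Verdant, Dune, Alder.
Highest unsuccessful bid: $69 → clearing price.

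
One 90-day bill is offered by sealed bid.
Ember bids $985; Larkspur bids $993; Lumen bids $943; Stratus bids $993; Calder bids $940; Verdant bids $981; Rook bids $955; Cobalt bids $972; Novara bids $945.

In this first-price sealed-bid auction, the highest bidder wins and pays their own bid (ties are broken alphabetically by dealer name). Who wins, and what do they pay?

Larkspur pays $993

First-price sealed-bid auction: the highest bidder wins and pays their own bid.
Sorting bids: 993 (Larkspur) > 993 (Stratus) > 985 (Ember) > 981 (Verdant) > 972 (Cobalt) > 955 (Rook) > …
Tie at $993 → Larkspur wins by tie-break.
First-price: Larkspur pays what they bid, $993.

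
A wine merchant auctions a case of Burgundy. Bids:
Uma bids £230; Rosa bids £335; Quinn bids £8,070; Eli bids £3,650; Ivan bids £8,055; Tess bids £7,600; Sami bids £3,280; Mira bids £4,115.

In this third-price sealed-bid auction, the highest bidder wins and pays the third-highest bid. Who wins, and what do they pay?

Quinn pays £7,600

Third-price sealed-bid auction: the highest bidder wins and pays the third-highest bid.
Sorting bids: 8,070 (Quinn) > 8,055 (Ivan) > 7,600 (Tess) > 4,115 (Mira) > 3,650 (Eli) > 3,280 (Sami) > …
Quinn wins; payment is bid #3 in the ranking = £7,600.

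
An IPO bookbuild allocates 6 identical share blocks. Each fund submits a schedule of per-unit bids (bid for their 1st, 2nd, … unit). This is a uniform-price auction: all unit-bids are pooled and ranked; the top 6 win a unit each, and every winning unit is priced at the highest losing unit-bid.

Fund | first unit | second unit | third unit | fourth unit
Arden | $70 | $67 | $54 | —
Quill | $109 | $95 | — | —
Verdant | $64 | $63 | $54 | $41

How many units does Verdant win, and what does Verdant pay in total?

Pooled unit-bids ranked (top 6): 109 (Quill-1), 95 (Quill-2), 70 (Arden-1), 67 (Arden-2), 64 (Verdant-1), 63 (Verdant-2)
The (k+1)-th unit-bid is $54.
Verdant wins 2 unit(s) at $54 each.

Verdant: 2 units, pays $108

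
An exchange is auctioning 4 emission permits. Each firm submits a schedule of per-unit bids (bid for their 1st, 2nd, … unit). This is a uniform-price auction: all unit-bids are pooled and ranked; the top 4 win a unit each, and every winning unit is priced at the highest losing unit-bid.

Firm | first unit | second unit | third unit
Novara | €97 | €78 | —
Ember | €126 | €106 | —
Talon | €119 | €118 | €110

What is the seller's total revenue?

All unit-bids, highest first — top 4: 126 (Ember-1), 119 (Talon-1), 118 (Talon-2), 110 (Talon-3)
The (k+1)-th unit-bid is €106.
Allocation: Ember 1, Talon 3. Every unit priced at €106.
Revenue = 4 × 106 = €424.

Total revenue: €424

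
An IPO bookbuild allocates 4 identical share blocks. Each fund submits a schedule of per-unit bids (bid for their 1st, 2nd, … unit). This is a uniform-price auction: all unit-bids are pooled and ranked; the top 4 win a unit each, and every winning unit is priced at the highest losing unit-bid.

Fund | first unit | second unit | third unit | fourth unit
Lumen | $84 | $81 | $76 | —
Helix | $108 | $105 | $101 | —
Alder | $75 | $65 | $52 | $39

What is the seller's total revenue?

Total revenue: $324

Merging the schedules and taking the best 4: 108 (Helix-1), 105 (Helix-2), 101 (Helix-3), 84 (Lumen-1)
First bid not allocated: $81.
Allocation: Helix 3, Lumen 1. Every unit priced at $81.
Revenue = 4 × 81 = $324.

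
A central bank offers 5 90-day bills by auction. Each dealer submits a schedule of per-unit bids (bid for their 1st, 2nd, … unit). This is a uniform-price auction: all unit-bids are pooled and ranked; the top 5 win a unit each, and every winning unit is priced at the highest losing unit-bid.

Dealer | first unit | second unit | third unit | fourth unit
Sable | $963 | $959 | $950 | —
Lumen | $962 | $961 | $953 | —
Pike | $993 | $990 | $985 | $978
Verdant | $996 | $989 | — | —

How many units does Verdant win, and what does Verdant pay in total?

Pooled unit-bids ranked (top 5): 996 (Verdant-1), 993 (Pike-1), 990 (Pike-2), 989 (Verdant-2), 985 (Pike-3)
The (k+1)-th unit-bid is $978.
Verdant wins 2 unit(s) at $978 each.

Verdant: 2 units, pays $1,956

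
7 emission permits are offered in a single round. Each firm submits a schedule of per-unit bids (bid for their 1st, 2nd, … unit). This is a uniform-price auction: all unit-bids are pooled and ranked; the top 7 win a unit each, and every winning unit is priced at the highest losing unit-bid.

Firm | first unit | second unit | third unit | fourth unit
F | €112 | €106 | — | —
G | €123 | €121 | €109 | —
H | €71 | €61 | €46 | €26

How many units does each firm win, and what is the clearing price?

F 2, G 3, H 2; clearing price €46

Merging the schedules and taking the best 7: 123 (G-1), 121 (G-2), 112 (F-1), 109 (G-3), 106 (F-2), 71 (H-1), 61 (H-2)
First bid not allocated: €46.
Allocation: F 2, G 3, H 2.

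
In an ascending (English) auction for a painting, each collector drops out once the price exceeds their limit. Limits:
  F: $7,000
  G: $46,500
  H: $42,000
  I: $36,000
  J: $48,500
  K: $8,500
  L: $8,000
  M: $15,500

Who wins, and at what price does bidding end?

J wins at $46,500

Rule: the price rises until one bidder remains; the winner pays the price at which the last rival dropped out.
Sorting limits: 48,500 (J) > 46,500 (G) > 42,000 (H) > 36,000 (I) > 15,500 (M) > 8,500 (K) > …
G is the last rival to drop out, at $46,500; J remains and wins at that price.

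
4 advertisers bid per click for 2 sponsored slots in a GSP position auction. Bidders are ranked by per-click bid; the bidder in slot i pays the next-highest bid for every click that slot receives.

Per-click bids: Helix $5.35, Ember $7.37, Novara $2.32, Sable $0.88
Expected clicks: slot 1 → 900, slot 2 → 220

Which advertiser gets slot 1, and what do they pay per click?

Ember; $5.35 per click

Per-click bids in order: $7.37 (Ember) > $5.35 (Helix) > $2.32 (Novara) > …
Slot 1 goes to the first-ranked bidder, Ember, who pays the next bid down: $5.35/click.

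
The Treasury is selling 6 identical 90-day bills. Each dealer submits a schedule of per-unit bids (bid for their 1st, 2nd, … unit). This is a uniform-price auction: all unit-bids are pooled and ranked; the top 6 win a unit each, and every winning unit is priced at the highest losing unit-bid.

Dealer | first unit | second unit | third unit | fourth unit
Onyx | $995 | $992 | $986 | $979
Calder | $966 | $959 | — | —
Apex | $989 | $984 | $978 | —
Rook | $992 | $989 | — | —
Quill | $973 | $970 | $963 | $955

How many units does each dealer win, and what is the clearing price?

Merging the schedules and taking the best 6: 995 (Onyx-1), 992 (Onyx-2), 992 (Rook-1), 989 (Apex-1), 989 (Rook-2), 986 (Onyx-3)
The (k+1)-th unit-bid is $984.
Allocation: Apex 1, Onyx 3, Rook 2.

Apex 1, Onyx 3, Rook 2; clearing price $984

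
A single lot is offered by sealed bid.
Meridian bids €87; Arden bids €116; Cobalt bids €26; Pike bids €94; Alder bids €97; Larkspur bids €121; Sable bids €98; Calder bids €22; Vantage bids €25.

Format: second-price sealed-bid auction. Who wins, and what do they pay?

Larkspur pays €116

Second-price sealed-bid auction: the highest bidder wins and pays the second-highest bid.
Sorting bids: 121 (Larkspur) > 116 (Arden) > 98 (Sable) > 97 (Alder) > 94 (Pike) > 87 (Meridian) > …
Larkspur is highest; pays the second-highest bid, €116.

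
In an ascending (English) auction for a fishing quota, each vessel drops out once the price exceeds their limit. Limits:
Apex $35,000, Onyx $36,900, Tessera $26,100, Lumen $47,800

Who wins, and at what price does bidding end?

Limits ranked: 47,800 (Lumen) > 36,900 (Onyx) > 35,000 (Apex) > 26,100 (Tessera)
Bidding ends when Onyx exits at $36,900; Lumen takes it.

Lumen wins at $36,900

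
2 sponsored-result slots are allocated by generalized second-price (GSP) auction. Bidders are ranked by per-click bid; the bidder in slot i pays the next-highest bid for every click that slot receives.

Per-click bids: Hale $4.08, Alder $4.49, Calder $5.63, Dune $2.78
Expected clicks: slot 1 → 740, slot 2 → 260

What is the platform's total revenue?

Ranked by bid: $5.63 (Calder) > $4.49 (Alder) > $4.08 (Hale) > …
Slot 1: Calder pays $4.49 × 740 = $3322.60
Slot 2: Alder pays $4.08 × 260 = $1060.80
Total = $4383.40

Total revenue: $4383.40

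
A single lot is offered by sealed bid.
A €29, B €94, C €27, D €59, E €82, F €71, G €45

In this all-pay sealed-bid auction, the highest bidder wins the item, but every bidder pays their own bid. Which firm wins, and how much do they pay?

B pays €94

Rule: the highest bidder wins the item, but every bidder pays their own bid.
Bids in order: 94 (B) > 82 (E) > 71 (F) > 59 (D) > 45 (G) > 29 (A) > …
B is highest and takes the item; every bidder forfeits their bid.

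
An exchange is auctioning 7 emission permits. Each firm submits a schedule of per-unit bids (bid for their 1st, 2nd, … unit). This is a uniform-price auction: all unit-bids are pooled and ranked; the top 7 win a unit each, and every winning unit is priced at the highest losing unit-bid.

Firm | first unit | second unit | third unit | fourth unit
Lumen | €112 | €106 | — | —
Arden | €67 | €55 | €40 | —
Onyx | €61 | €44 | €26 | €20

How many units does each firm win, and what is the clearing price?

Arden 3, Lumen 2, Onyx 2; clearing price €26

Merging the schedules and taking the best 7: 112 (Lumen-1), 106 (Lumen-2), 67 (Arden-1), 61 (Onyx-1), 55 (Arden-2), 44 (Onyx-2), 40 (Arden-3)
Highest rejected unit-bid = €26.
Allocation: Arden 3, Lumen 2, Onyx 2.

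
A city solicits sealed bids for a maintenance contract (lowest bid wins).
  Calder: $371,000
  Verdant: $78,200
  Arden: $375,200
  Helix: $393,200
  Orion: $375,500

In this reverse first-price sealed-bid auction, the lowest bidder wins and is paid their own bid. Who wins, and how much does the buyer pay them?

Bids ranked: 78,200 (Verdant) < 371,000 (Calder) < 375,200 (Arden) < 375,500 (Orion) < 393,200 (Helix)
First-price: Verdant is paid what they bid, $78,200.

Verdant is paid $78,200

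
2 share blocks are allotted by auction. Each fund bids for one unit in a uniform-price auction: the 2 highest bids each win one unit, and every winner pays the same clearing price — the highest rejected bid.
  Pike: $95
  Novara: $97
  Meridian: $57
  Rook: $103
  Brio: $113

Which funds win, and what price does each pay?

Brio, Rook; each pays $97

Bids ranked high→low: 113 (Brio), 103 (Rook), 97 (Novara), 95 (Pike), …
Winners (2 units): Brio, Rook.
Highest unsuccessful bid: $97 → clearing price.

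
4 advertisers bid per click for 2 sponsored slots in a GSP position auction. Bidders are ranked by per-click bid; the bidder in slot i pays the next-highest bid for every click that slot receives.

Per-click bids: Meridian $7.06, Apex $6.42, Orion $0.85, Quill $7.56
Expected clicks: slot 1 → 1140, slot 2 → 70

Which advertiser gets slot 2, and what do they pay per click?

Meridian; $6.42 per click

Ranked by bid: $7.56 (Quill) > $7.06 (Meridian) > $6.42 (Apex) > …
Slot 2 goes to the second-ranked bidder, Meridian, who pays the next bid down: $6.42/click.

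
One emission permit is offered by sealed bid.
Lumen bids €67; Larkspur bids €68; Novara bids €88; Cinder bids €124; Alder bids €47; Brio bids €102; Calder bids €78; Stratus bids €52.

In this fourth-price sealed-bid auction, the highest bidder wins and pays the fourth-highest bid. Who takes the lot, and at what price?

Cinder pays €78

Bids in order: 124 (Cinder) > 102 (Brio) > 88 (Novara) > 78 (Calder) > 68 (Larkspur) > 67 (Lumen) > …
Cinder is highest; pays the fourth-highest bid, €78.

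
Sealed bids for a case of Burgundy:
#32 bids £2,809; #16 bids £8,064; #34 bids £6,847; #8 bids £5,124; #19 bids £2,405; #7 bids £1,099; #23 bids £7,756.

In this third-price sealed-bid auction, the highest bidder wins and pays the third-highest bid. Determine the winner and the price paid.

#16 pays £6,847

Third-price sealed-bid auction: the highest bidder wins and pays the third-highest bid.
Sorting bids: 8,064 (#16) > 7,756 (#23) > 6,847 (#34) > 5,124 (#8) > 2,809 (#32) > 2,405 (#19) > …
#16 is highest; pays the third-highest bid, £6,847.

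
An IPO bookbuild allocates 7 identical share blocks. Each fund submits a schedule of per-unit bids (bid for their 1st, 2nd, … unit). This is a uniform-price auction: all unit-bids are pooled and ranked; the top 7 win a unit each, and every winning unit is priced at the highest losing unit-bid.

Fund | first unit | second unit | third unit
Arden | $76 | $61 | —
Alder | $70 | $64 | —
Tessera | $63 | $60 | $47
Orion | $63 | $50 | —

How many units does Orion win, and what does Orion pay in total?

Orion: 1 unit, pays $50

All unit-bids, highest first — top 7: 76 (Arden-1), 70 (Alder-1), 64 (Alder-2), 63 (Tessera-1), 63 (Orion-1), 61 (Arden-2), 60 (Tessera-2)
The (k+1)-th unit-bid is $50.
Orion wins 1 unit(s) at $50 each.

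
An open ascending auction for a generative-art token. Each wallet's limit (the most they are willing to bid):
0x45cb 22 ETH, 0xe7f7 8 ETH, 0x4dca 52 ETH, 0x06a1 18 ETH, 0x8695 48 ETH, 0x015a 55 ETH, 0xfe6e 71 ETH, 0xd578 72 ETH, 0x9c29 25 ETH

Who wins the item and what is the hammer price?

0xd578 wins at 71 ETH

Open ascending-bid auction: the price rises until one bidder remains; the winner pays the price at which the last rival dropped out.
Limits ranked: 72 (0xd578) > 71 (0xfe6e) > 55 (0x015a) > 52 (0x4dca) > 48 (0x8695) > 25 (0x9c29) > …
Bidding ends when 0xfe6e exits at 71 ETH; 0xd578 takes it.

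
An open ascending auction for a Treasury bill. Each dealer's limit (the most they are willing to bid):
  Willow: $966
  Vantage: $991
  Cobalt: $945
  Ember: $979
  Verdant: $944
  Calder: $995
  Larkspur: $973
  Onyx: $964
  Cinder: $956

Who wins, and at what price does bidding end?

Calder wins at $991

Sorting limits: 995 (Calder) > 991 (Vantage) > 979 (Ember) > 973 (Larkspur) > 966 (Willow) > 964 (Onyx) > …
Vantage is the last rival to drop out, at $991; Calder remains and wins at that price.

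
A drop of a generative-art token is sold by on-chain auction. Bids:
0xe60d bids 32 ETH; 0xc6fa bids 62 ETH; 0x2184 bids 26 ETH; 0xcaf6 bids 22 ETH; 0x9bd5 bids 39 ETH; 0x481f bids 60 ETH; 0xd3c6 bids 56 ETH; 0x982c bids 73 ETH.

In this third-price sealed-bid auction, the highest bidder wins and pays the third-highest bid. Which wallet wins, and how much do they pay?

Bids ranked: 73 (0x982c) > 62 (0xc6fa) > 60 (0x481f) > 56 (0xd3c6) > 39 (0x9bd5) > 32 (0xe60d) > …
0x982c wins; payment is bid #3 in the ranking = 60 ETH.

0x982c pays 60 ETH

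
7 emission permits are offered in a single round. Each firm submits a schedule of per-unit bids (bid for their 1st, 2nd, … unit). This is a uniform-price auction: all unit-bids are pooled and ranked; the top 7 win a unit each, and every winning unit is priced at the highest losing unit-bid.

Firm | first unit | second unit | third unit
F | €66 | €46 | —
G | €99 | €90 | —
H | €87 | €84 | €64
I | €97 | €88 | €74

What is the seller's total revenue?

Pooled unit-bids ranked (top 7): 99 (G-1), 97 (I-1), 90 (G-2), 88 (I-2), 87 (H-1), 84 (H-2), 74 (I-3)
The (k+1)-th unit-bid is €66.
Allocation: G 2, H 2, I 3. Every unit priced at €66.
Revenue = 7 × 66 = €462.

Total revenue: €462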